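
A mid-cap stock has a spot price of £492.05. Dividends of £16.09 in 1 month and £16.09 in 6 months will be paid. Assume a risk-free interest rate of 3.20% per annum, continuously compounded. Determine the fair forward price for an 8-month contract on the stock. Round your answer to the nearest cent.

£470.09

PV(dividends) I = 16.09·e^(−0.0320·1/12) + 16.09·e^(−0.0320·6/12)
I = 16.0472 + 15.8346 = 31.8818
F = (S − I)·e^(rT) = (492.05 − 31.8818) · e^(0.0320·8/12)
= 460.1682 · e^0.021333 = 460.1682 × 1.021562 = £470.09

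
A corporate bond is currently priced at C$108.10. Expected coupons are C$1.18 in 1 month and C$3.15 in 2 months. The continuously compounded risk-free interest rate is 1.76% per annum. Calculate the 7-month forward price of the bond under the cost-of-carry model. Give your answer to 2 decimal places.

PV(coupons) I = 1.18·e^(−0.0176·1/12) + 3.15·e^(−0.0176·2/12)
I = 1.1783 + 3.1408 = 4.3191
F = (S − I)·e^(rT) = (108.10 − 4.3191) · e^(0.0176·7/12)
= 103.7809 · e^0.010267 = 103.7809 × 1.010320 = C$104.85

C$104.85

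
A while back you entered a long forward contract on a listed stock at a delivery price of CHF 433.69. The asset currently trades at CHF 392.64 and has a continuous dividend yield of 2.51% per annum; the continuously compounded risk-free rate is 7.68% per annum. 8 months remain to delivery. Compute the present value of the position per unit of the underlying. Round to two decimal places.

Current fair forward for the remaining 8 months: F = S·e^((r − q)·T), (r − q) = 0.0768 − 0.0251 = 0.0517
F = 392.64 · e^(0.0517 × 8/12) = 392.64 × 1.035068 = 406.4091
Value of long forward = (F − K)·e^(−rT) = (406.4091 − 433.69) · e^(−0.0768·8/12)
= -27.2809 × 0.950089 = -25.92

-CHF 25.92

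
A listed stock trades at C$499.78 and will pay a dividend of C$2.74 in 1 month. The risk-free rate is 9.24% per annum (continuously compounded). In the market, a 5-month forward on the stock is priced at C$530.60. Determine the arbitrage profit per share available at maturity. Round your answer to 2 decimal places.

PV(dividends) I = 2.74·e^(−0.0924·1/12) = 2.7190
Fair forward F* = (S − I)·e^(rT) = (499.78 − 2.7190)·e^0.038500 = 497.0610 × 1.039251 = 516.5711
Market C$530.60 > fair 516.5711: forward overpriced → cash-and-carry (borrow at r, buy the stock and collect the dividends, short the forward).
Profit at T = |F_mkt − F*| = |530.60 − 516.5711| = C$14.03 per share

C$14.03 per share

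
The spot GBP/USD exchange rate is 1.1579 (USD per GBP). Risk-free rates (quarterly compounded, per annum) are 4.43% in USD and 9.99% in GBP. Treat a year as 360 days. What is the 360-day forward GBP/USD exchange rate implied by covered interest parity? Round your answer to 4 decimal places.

By covered interest parity, F = S · (1+r_USD/4)^(4T) / (1+r_GBP/4)^(4T)
= 1.1579 × 1.045041 / 1.103705 = 1.1579 × 0.946848
F = 1.0964 USD per GBP

1.0964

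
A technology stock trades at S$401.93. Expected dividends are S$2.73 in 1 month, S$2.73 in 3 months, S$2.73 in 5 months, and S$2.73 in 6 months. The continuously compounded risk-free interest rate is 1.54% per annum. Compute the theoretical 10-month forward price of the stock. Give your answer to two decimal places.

S$396.11

PV(dividends) I = 2.73·e^(−0.0154·1/12) + 2.73·e^(−0.0154·3/12) + 2.73·e^(−0.0154·5/12) + 2.73·e^(−0.0154·6/12)
I = 2.7265 + 2.7195 + 2.7125 + 2.7091 = 10.8676
F = (S − I)·e^(rT) = (401.93 − 10.8676) · e^(0.0154·10/12)
= 391.0624 · e^0.012833 = 391.0624 × 1.012916 = S$396.11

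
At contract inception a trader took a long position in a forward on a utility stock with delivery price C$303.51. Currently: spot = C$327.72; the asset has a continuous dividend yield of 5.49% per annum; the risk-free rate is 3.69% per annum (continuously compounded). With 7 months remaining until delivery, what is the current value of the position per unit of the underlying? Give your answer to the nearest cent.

C$20.34

Current fair forward for the remaining 7 months: F = S·e^((r − q)·T), (r − q) = 0.0369 − 0.0549 = -0.0180
F = 327.72 · e^(-0.0180 × 7/12) = 327.72 × 0.989555 = 324.2970
Value of long forward = (F − K)·e^(−rT) = (324.2970 − 303.51) · e^(−0.0369·7/12)
= 20.7870 × 0.978705 = 20.34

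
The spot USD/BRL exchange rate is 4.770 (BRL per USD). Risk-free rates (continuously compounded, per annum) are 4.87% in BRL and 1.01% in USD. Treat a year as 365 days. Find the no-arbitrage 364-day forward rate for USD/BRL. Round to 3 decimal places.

F = S·e^((r_BRL − r_USD)T) = 4.770 · e^((0.0487 − 0.0101) × 364/365)
= 4.770 · e^0.038494 = 4.770 × 1.039244
F = 4.957 BRL per USD

4.957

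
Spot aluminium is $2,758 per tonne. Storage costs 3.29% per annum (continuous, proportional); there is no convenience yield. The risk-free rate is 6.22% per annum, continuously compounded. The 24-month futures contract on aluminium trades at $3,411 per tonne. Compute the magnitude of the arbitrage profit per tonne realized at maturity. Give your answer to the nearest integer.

$75 per tonne

Fair futures: F* = S·e^(carry·T), with carry = (r + u) = 0.0622 + 0.0329 = 0.0951
F* = 2758 · e^(0.0951 × 24/12) = 2758 · e^0.190200 = 2758 × 1.209491 = $3335.7762
Market $3411 > fair $3335.7762: forward overpriced → cash-and-carry (buy spot, short the forward).
At maturity, profit = |F_mkt − F*| = |3411 − 3335.7762| = $75 per tonne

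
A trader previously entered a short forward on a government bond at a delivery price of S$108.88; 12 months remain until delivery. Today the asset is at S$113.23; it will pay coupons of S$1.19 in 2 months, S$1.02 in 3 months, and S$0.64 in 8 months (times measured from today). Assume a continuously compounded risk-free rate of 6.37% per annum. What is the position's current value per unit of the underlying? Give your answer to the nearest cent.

PV(remaining coupons) I = 1.19·e^(−0.0637·2/12) + 1.02·e^(−0.0637·3/12) + 0.64·e^(−0.0637·8/12) = 2.7947
Current forward F = (S − I)·e^(rT) = (113.23 − 2.7947)·e^(0.0637·12/12) = 110.4353 × 1.065773 = 117.6990
Value (long) = (F − K)·e^(−rT) = (117.6990 − 108.88) × 0.938286 = 8.2747
Short position value = −(long value) = -S$8.27

-S$8.27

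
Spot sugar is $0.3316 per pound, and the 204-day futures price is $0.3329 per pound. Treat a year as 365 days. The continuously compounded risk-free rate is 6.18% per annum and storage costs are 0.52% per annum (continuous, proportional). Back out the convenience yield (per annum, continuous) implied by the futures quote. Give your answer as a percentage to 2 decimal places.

F = S·e^((r+u−y)T) ⇒ (r+u−y) = ln(F/S)/T
ln(0.3329/0.3316) = 0.003913; /T ⇒ 0.007001
y = r + u − ln(F/S)/T = 0.0618 + 0.0052 − 0.007001 = 0.059999
y = 6.00%

6.00%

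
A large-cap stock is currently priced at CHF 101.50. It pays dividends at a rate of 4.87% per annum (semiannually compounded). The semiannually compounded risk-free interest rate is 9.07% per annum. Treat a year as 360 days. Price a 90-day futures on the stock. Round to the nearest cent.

F = S · (1+r/2)^(2T) / (1+q/2)^(2T)
= 101.50 × 1.022424 / 1.012102 = 101.50 × 1.010199
F = CHF 102.54

CHF 102.54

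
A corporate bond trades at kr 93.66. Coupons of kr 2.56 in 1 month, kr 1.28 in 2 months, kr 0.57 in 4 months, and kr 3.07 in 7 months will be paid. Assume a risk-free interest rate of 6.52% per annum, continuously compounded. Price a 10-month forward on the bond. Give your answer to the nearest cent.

kr 91.16

PV(coupons) I = 2.56·e^(−0.0652·1/12) + 1.28·e^(−0.0652·2/12) + 0.57·e^(−0.0652·4/12) + 3.07·e^(−0.0652·7/12)
I = 2.5461 + 1.2662 + 0.5577 + 2.9554 = 7.3254
F = (S − I)·e^(rT) = (93.66 − 7.3254) · e^(0.0652·10/12)
= 86.3346 · e^0.054333 = 86.3346 × 1.055836 = kr 91.16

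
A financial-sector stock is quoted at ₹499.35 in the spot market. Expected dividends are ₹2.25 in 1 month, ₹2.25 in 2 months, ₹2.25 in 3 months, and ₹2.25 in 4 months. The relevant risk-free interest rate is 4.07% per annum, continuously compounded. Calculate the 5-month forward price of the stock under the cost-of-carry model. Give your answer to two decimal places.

₹498.81

PV(dividends) I = 2.25·e^(−0.0407·1/12) + 2.25·e^(−0.0407·2/12) + 2.25·e^(−0.0407·3/12) + 2.25·e^(−0.0407·4/12)
I = 2.2424 + 2.2348 + 2.2272 + 2.2197 = 8.9241
F = (S − I)·e^(rT) = (499.35 − 8.9241) · e^(0.0407·5/12)
= 490.4259 · e^0.016958 = 490.4259 × 1.017103 = ₹498.81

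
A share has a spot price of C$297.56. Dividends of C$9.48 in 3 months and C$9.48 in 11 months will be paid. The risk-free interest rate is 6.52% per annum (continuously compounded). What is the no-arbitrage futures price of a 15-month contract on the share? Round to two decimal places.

PV(dividends) I = 9.48·e^(−0.0652·3/12) + 9.48·e^(−0.0652·11/12)
I = 9.3267 + 8.9300 = 18.2567
F = (S − I)·e^(rT) = (297.56 − 18.2567) · e^(0.0652·15/12)
= 279.3033 · e^0.081500 = 279.3033 × 1.084913 = C$303.02

C$303.02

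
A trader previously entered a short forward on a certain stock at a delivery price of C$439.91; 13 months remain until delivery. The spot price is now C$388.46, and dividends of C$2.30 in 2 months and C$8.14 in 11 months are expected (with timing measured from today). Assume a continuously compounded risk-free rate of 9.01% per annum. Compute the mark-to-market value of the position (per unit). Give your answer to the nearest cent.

C$20.30

PV(remaining dividends) I = 2.30·e^(−0.0901·2/12) + 8.14·e^(−0.0901·11/12) = 9.7604
Current forward F = (S − I)·e^(rT) = (388.46 − 9.7604)·e^(0.0901·13/12) = 378.6996 × 1.102531 = 417.5280
Value (long) = (F − K)·e^(−rT) = (417.5280 − 439.91) × 0.907004 = -20.3006
Short position value = −(long value) = C$20.30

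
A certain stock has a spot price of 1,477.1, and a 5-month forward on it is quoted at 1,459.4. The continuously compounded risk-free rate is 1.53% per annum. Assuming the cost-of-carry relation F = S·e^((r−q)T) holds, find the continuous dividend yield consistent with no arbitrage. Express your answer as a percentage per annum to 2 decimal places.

4.42%

From F = S·e^((r−q)T): (r − q) = ln(F/S)/T
ln(1459.4/1477.1) = ln(0.988017) = -0.012055
(r − q) = -0.012055 / (5/12) = -0.028932
q = r − ln(F/S)/T = 0.0153 + 0.028932 = 0.044232
q = 4.42%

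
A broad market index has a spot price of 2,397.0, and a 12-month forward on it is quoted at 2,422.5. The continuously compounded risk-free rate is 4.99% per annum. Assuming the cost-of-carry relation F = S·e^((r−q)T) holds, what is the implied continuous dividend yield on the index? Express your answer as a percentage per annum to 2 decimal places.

From F = S·e^((r−q)T): (r − q) = ln(F/S)/T
ln(2422.5/2397.0) = ln(1.010638) = 0.010582
(r − q) = 0.010582 / (12/12) = 0.010582
q = r − ln(F/S)/T = 0.0499 − 0.010582 = 0.039318
q = 3.93%

3.93%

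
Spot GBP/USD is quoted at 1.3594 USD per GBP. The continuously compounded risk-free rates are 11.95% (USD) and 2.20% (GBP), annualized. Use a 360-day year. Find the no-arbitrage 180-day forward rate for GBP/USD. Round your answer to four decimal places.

1.4273

F = S·e^((r_USD − r_GBP)T) = 1.3594 · e^((0.1195 − 0.0220) × 180/360)
= 1.3594 · e^0.048750 = 1.3594 × 1.049958
F = 1.4273 USD per GBP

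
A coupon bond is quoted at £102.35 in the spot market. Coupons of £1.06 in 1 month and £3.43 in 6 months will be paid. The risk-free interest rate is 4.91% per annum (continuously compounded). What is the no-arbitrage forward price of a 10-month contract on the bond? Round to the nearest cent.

PV(coupons) I = 1.06·e^(−0.0491·1/12) + 3.43·e^(−0.0491·6/12)
I = 1.0557 + 3.3468 = 4.4025
F = (S − I)·e^(rT) = (102.35 − 4.4025) · e^(0.0491·10/12)
= 97.9475 · e^0.040917 = 97.9475 × 1.041766 = £102.04

£102.04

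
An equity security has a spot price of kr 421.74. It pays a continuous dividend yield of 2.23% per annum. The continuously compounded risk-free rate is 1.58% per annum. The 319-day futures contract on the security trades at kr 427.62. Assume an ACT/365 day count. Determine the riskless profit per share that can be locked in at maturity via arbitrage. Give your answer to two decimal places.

Fair futures: F* = S·e^(carry·T), with carry = (r − q) = 0.0158 − 0.0223 = -0.0065
F* = 421.74 · e^(-0.0065 × 319/365) = 421.74 · e^-0.005681 = 421.74 × 0.994335 = kr 419.3508
Market kr 427.62 > fair kr 419.3508: forward overpriced → cash-and-carry (buy spot, short the forward).
At maturity, profit = |F_mkt − F*| = |427.62 − 419.3508| = kr 8.27 per share

kr 8.27 per share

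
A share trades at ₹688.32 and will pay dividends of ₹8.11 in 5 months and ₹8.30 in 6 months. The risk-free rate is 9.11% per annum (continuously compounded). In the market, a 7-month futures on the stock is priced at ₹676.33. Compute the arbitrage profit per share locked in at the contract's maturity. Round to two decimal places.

₹32.96 per share

PV(dividends) I = 8.11·e^(−0.0911·5/12) + 8.30·e^(−0.0911·6/12) = 15.7383
Fair futures F* = (S − I)·e^(rT) = (688.32 − 15.7383)·e^0.053142 = 672.5817 × 1.054579 = 709.2905
Market ₹676.33 < fair 709.2905: forward underpriced → reverse cash-and-carry (short the stock, invest proceeds at r, pay the dividends, go long the forward).
Profit at T = |F_mkt − F*| = |676.33 − 709.2905| = ₹32.96 per share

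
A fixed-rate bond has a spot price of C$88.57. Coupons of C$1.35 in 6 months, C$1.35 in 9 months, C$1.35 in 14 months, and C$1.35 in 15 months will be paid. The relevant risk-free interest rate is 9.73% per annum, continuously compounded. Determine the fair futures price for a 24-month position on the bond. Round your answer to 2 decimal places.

C$101.59

PV(coupons) I = 1.35·e^(−0.0973·6/12) + 1.35·e^(−0.0973·9/12) + 1.35·e^(−0.0973·14/12) + 1.35·e^(−0.0973·15/12)
I = 1.2859 + 1.2550 + 1.2051 + 1.1954 = 4.9414
F = (S − I)·e^(rT) = (88.57 − 4.9414) · e^(0.0973·24/12)
= 83.6286 · e^0.194600 = 83.6286 × 1.214825 = C$101.59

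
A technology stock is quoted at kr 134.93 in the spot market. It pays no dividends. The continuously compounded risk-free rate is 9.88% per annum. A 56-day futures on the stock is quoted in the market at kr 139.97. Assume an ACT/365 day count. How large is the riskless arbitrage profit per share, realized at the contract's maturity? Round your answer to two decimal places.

kr 2.98 per share

Fair futures: F* = S·e^(carry·T), with carry = r = 0.0988
F* = 134.93 · e^(0.0988 × 56/365) = 134.93 · e^0.015158 = 134.93 × 1.015273 = kr 136.9908
Market kr 139.97 > fair kr 136.9908: forward overpriced → cash-and-carry (buy spot, short the forward).
At maturity, profit = |F_mkt − F*| = |139.97 − 136.9908| = kr 2.98 per share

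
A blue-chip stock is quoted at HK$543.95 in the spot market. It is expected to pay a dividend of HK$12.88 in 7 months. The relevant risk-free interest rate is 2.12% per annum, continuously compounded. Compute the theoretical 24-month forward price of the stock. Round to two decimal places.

PV(dividends) I = 12.88·e^(−0.0212·7/12)
I = 12.7217
F = (S − I)·e^(rT) = (543.95 − 12.7217) · e^(0.0212·24/12)
= 531.2283 · e^0.042400 = 531.2283 × 1.043312 = HK$554.24

HK$554.24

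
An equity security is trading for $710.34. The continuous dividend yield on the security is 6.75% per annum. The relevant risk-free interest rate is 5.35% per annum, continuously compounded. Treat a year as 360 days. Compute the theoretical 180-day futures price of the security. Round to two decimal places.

F = S·e^((r − q)T) = 710.34 · e^((0.0535 − 0.0675) × 180/360)
= 710.34 · e^-0.007000 = 710.34 × 0.993024
F = $705.38

$705.38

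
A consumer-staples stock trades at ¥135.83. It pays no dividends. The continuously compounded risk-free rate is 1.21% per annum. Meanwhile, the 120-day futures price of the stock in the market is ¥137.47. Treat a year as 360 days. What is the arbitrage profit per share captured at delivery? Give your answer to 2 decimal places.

¥1.09 per share

Fair futures: F* = S·e^(carry·T), with carry = r = 0.0121
F* = 135.83 · e^(0.0121 × 120/360) = 135.83 · e^0.004033 = 135.83 × 1.004041 = ¥136.3789
Market ¥137.47 > fair ¥136.3789: forward overpriced → cash-and-carry (buy spot, short the forward).
At maturity, profit = |F_mkt − F*| = |137.47 − 136.3789| = ¥1.09 per share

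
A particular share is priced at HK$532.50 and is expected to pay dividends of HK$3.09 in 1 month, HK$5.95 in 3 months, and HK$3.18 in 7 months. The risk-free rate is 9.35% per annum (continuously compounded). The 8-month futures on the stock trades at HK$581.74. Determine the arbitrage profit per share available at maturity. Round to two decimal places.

PV(dividends) I = 3.09·e^(−0.0935·1/12) + 5.95·e^(−0.0935·3/12) + 3.18·e^(−0.0935·7/12) = 11.8898
Fair futures F* = (S − I)·e^(rT) = (532.50 − 11.8898)·e^0.062333 = 520.6102 × 1.064317 = 554.0943
Market HK$581.74 > fair 554.0943: forward overpriced → cash-and-carry (borrow at r, buy the stock and collect the dividends, short the forward).
Profit at T = |F_mkt − F*| = |581.74 − 554.0943| = HK$27.65 per share

HK$27.65 per share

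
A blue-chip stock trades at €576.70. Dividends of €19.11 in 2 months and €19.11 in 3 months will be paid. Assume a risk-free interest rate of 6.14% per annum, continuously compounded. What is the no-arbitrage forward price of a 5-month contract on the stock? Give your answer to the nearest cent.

PV(dividends) I = 19.11·e^(−0.0614·2/12) + 19.11·e^(−0.0614·3/12)
I = 18.9154 + 18.8189 = 37.7343
F = (S − I)·e^(rT) = (576.70 − 37.7343) · e^(0.0614·5/12)
= 538.9657 · e^0.025583 = 538.9657 × 1.025913 = €552.93

€552.93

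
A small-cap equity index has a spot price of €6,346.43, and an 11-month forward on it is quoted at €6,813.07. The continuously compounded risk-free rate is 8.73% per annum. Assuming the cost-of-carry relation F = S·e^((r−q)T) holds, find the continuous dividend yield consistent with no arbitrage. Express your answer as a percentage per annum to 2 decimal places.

0.99%

From F = S·e^((r−q)T): (r − q) = ln(F/S)/T
ln(6813.07/6346.43) = ln(1.073528) = 0.070950
(r − q) = 0.070950 / (11/12) = 0.077400
q = r − ln(F/S)/T = 0.0873 − 0.077400 = 0.009900
q = 0.99%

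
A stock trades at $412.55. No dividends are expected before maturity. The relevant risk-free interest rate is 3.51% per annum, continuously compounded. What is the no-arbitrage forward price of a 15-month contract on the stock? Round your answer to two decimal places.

F = S·e^(rT) = 412.55 · e^(0.0351 × 15/12)
= 412.55 · e^0.043875 = 412.55 × 1.044852
F = $431.05

$431.05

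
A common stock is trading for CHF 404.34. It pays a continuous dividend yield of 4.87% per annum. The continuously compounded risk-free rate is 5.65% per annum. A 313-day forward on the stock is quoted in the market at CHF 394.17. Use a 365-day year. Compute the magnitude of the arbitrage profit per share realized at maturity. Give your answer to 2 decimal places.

CHF 12.88 per share

Fair forward: F* = S·e^(carry·T), with carry = (r − q) = 0.0565 − 0.0487 = 0.0078
F* = 404.34 · e^(0.0078 × 313/365) = 404.34 · e^0.006689 = 404.34 × 1.006711 = CHF 407.0535
Market CHF 394.17 < fair CHF 407.0535: forward underpriced → reverse cash-and-carry (short spot, go long the forward).
At maturity, profit = |F_mkt − F*| = |394.17 − 407.0535| = CHF 12.88 per share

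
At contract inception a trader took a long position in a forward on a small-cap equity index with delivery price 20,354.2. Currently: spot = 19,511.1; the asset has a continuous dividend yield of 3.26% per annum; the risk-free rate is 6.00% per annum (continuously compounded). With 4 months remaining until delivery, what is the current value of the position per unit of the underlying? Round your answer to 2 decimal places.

-650.93

Current fair forward for the remaining 4 months: F = S·e^((r − q)·T), (r − q) = 0.0600 − 0.0326 = 0.0274
F = 19511.1 · e^(0.0274 × 4/12) = 19511.1 × 1.00917517 = 19690.1177
Value of long forward = (F − K)·e^(−rT) = (19690.1177 − 20354.2) · e^(−0.0600·4/12)
= -664.0823 × 0.98019867 = -650.93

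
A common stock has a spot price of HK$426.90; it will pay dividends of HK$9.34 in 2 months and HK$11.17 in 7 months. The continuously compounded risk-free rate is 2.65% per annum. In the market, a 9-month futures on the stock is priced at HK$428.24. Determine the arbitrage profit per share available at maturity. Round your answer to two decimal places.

HK$13.48 per share

PV(dividends) I = 9.34·e^(−0.0265·2/12) + 11.17·e^(−0.0265·7/12) = 20.2975
Fair futures F* = (S − I)·e^(rT) = (426.90 − 20.2975)·e^0.019875 = 406.6025 × 1.020074 = 414.7646
Market HK$428.24 > fair 414.7646: forward overpriced → cash-and-carry (borrow at r, buy the stock and collect the dividends, short the forward).
Profit at T = |F_mkt − F*| = |428.24 − 414.7646| = HK$13.48 per share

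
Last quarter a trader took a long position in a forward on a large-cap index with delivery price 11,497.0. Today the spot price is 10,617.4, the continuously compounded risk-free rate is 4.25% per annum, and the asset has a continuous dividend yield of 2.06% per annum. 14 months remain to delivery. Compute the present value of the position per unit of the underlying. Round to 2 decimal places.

-575.57

Current fair forward for the remaining 14 months: F = S·e^((r − q)·T), (r − q) = 0.0425 − 0.0206 = 0.0219
F = 10617.4 · e^(0.0219 × 14/12) = 10617.4 × 1.02587920 = 10892.1698
Value of long forward = (F − K)·e^(−rT) = (10892.1698 − 11497.0) · e^(−0.0425·14/12)
= -604.8302 × 0.95162585 = -575.57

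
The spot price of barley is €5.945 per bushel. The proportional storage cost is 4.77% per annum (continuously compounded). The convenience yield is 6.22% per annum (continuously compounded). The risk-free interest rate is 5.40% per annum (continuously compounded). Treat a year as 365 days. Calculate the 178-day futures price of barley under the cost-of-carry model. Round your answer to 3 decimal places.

Net carry = r + u − y = 0.0540 + 0.0477 − 0.0622 = 0.0395
F = S·e^((r+u−y)T) = 5.945 · e^(0.0395 × 178/365) = 5.945 · e^0.019263
= 5.945 × 1.019450 = €6.061 per bushel

€6.061 per bushel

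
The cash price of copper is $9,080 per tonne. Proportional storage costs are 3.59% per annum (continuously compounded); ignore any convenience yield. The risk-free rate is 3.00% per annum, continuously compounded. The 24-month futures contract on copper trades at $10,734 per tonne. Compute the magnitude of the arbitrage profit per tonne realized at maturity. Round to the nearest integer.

$375 per tonne

Fair futures: F* = S·e^(carry·T), with carry = (r + u) = 0.0300 + 0.0359 = 0.0659
F* = 9080 · e^(0.0659 × 24/12) = 9080 · e^0.131800 = 9080 × 1.140880 = $10359.1904
Market $10734 > fair $10359.1904: forward overpriced → cash-and-carry (buy spot, short the forward).
At maturity, profit = |F_mkt − F*| = |10734 − 10359.1904| = $375 per tonne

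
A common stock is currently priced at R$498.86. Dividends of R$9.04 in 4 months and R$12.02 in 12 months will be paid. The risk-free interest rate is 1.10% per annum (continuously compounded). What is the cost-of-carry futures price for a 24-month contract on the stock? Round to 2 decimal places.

PV(dividends) I = 9.04·e^(−0.0110·4/12) + 12.02·e^(−0.0110·12/12)
I = 9.0069 + 11.8885 = 20.8954
F = (S − I)·e^(rT) = (498.86 − 20.8954) · e^(0.0110·24/12)
= 477.9646 · e^0.022000 = 477.9646 × 1.022244 = R$488.60

R$488.60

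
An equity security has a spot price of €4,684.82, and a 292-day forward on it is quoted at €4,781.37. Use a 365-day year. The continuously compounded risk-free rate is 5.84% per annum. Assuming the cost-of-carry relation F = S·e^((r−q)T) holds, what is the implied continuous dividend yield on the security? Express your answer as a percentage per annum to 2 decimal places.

From F = S·e^((r−q)T): (r − q) = ln(F/S)/T
ln(4781.37/4684.82) = ln(1.020609) = 0.020400
(r − q) = 0.020400 / (292/365) = 0.025500
q = r − ln(F/S)/T = 0.0584 − 0.025500 = 0.032900
q = 3.29%

3.29%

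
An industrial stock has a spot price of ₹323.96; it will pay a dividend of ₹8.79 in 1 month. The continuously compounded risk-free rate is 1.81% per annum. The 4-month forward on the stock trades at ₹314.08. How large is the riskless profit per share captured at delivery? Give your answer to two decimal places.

PV(dividends) I = 8.79·e^(−0.0181·1/12) = 8.7768
Fair forward F* = (S − I)·e^(rT) = (323.96 − 8.7768)·e^0.006033 = 315.1832 × 1.006051 = 317.0904
Market ₹314.08 < fair 317.0904: forward underpriced → reverse cash-and-carry (short the stock, invest proceeds at r, pay the dividends, go long the forward).
Profit at T = |F_mkt − F*| = |314.08 − 317.0904| = ₹3.01 per share

₹3.01 per share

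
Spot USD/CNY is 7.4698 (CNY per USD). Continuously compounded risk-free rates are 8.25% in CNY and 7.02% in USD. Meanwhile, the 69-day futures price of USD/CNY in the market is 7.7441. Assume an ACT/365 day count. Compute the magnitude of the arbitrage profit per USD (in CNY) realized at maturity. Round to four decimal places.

0.2569 per USD (in CNY)

Fair futures: F* = S·e^(carry·T), with carry = (r_CNY − r_USD) = 0.0825 − 0.0702 = 0.0123
F* = 7.4698 · e^(0.0123 × 69/365) = 7.4698 · e^0.002325 = 7.4698 × 1.002328 = 7.4872
Market 7.7441 > fair 7.4872: forward overpriced → cash-and-carry (buy spot, short the forward).
At maturity, profit = |F_mkt − F*| = |7.7441 − 7.4872| = 0.2569 per USD (in CNY)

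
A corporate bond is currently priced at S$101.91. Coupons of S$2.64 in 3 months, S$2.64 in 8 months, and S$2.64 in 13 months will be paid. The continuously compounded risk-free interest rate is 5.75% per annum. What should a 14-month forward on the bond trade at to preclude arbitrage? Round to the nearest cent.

S$100.83

PV(coupons) I = 2.64·e^(−0.0575·3/12) + 2.64·e^(−0.0575·8/12) + 2.64·e^(−0.0575·13/12)
I = 2.6023 + 2.5407 + 2.4806 = 7.6236
F = (S − I)·e^(rT) = (101.91 − 7.6236) · e^(0.0575·14/12)
= 94.2864 · e^0.067083 = 94.2864 × 1.069384 = S$100.83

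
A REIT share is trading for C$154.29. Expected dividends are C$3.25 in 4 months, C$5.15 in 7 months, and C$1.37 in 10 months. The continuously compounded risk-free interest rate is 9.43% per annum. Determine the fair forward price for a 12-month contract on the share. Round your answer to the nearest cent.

C$159.34

PV(dividends) I = 3.25·e^(−0.0943·4/12) + 5.15·e^(−0.0943·7/12) + 1.37·e^(−0.0943·10/12)
I = 3.1494 + 4.8744 + 1.2665 = 9.2903
F = (S − I)·e^(rT) = (154.29 − 9.2903) · e^(0.0943·12/12)
= 144.9997 · e^0.094300 = 144.9997 × 1.098889 = C$159.34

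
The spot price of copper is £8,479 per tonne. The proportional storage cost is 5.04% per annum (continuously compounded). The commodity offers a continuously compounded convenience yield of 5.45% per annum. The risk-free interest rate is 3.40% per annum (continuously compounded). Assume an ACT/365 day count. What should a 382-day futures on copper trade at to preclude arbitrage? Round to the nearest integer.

Net carry = r + u − y = 0.0340 + 0.0504 − 0.0545 = 0.0299
F = S·e^((r+u−y)T) = 8479 · e^(0.0299 × 382/365) = 8479 · e^0.031293
= 8479 × 1.031788 = £8,749 per tonne

£8,749 per tonne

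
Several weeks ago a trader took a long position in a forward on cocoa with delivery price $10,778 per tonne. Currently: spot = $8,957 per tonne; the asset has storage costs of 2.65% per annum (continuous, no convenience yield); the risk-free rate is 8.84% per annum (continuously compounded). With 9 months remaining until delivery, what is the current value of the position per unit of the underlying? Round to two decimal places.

-$949.79 per tonne

Current fair forward for the remaining 9 months: F = S·e^((r + u)·T), (r + u) = 0.0884 + 0.0265 = 0.1149
F = 8957 · e^(0.1149 × 9/12) = 8957 × 1.08999706 = 9763.1037
Value of long forward = (F − K)·e^(−rT) = (9763.1037 − 10778) · e^(−0.0884·9/12)
= -1014.8963 × 0.93585007 = -949.79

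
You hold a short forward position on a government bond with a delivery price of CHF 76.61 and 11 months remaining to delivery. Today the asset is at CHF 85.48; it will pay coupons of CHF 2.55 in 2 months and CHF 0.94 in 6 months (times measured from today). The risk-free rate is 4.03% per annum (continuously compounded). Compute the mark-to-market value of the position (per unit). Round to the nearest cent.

PV(remaining coupons) I = 2.55·e^(−0.0403·2/12) + 0.94·e^(−0.0403·6/12) = 3.4542
Current forward F = (S − I)·e^(rT) = (85.48 − 3.4542)·e^(0.0403·11/12) = 82.0258 × 1.037632 = 85.1126
Value (long) = (F − K)·e^(−rT) = (85.1126 − 76.61) × 0.963732 = 8.1942
Short position value = −(long value) = -CHF 8.19

-CHF 8.19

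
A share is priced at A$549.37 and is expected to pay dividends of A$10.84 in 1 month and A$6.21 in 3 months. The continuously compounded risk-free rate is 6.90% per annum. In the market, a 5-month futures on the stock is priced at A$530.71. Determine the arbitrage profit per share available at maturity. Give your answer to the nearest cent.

A$17.31 per share

PV(dividends) I = 10.84·e^(−0.0690·1/12) + 6.21·e^(−0.0690·3/12) = 16.8816
Fair futures F* = (S − I)·e^(rT) = (549.37 − 16.8816)·e^0.028750 = 532.4884 × 1.029167 = 548.0195
Market A$530.71 < fair 548.0195: forward underpriced → reverse cash-and-carry (short the stock, invest proceeds at r, pay the dividends, go long the forward).
Profit at T = |F_mkt − F*| = |530.71 − 548.0195| = A$17.31 per share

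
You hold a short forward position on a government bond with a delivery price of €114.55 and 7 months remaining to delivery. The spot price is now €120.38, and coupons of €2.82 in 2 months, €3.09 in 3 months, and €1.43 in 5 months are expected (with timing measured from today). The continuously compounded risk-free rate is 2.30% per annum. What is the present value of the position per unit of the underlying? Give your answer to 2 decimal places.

-€0.06

PV(remaining coupons) I = 2.82·e^(−0.0230·2/12) + 3.09·e^(−0.0230·3/12) + 1.43·e^(−0.0230·5/12) = 7.2979
Current forward F = (S − I)·e^(rT) = (120.38 − 7.2979)·e^(0.0230·7/12) = 113.0821 × 1.013507 = 114.6095
Value (long) = (F − K)·e^(−rT) = (114.6095 − 114.55) × 0.986673 = 0.0587
Short position value = −(long value) = -€0.06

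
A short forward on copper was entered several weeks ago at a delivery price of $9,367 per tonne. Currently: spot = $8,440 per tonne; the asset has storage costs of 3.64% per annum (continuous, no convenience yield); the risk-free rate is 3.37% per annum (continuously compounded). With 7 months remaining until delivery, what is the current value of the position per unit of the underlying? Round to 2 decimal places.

$563.53 per tonne

Current fair forward for the remaining 7 months: F = S·e^((r + u)·T), (r + u) = 0.0337 + 0.0364 = 0.0701
F = 8440 · e^(0.0701 × 7/12) = 8440 × 1.04173924 = 8792.2792
Value of long forward = (F − K)·e^(−rT) = (8792.2792 − 9367) · e^(−0.0337·7/12)
= -574.7208 × 0.98053363 = -563.53
Short position value = −(long value) = $563.53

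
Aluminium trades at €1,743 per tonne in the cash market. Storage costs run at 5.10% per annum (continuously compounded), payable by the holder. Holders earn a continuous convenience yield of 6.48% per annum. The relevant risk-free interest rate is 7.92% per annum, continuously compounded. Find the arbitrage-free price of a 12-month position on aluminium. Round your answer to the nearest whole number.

Net carry = r + u − y = 0.0792 + 0.0510 − 0.0648 = 0.0654
F = S·e^((r+u−y)T) = 1743 · e^(0.0654 × 12/12) = 1743 · e^0.065400
= 1743 × 1.067586 = €1,861 per tonne

€1,861 per tonne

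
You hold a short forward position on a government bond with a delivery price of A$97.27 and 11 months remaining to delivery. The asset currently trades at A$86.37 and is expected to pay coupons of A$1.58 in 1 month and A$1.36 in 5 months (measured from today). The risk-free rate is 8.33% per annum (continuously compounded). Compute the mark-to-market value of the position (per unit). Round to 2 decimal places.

A$6.63

PV(remaining coupons) I = 1.58·e^(−0.0833·1/12) + 1.36·e^(−0.0833·5/12) = 2.8827
Current forward F = (S − I)·e^(rT) = (86.37 − 2.8827)·e^(0.0833·11/12) = 83.4873 × 1.079349 = 90.1119
Value (long) = (F − K)·e^(−rT) = (90.1119 − 97.27) × 0.926484 = -6.6319
Short position value = −(long value) = A$6.63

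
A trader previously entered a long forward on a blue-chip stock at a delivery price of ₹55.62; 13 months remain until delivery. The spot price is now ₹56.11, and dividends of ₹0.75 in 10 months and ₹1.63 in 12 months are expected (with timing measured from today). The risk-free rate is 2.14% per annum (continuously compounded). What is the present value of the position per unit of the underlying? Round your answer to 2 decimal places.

-₹0.57

PV(remaining dividends) I = 0.75·e^(−0.0214·10/12) + 1.63·e^(−0.0214·12/12) = 2.3322
Current forward F = (S − I)·e^(rT) = (56.11 − 2.3322)·e^(0.0214·13/12) = 53.7778 × 1.023454 = 55.0391
Value (long) = (F − K)·e^(−rT) = (55.0391 − 55.62) × 0.977083 = -0.5676
Value = -₹0.57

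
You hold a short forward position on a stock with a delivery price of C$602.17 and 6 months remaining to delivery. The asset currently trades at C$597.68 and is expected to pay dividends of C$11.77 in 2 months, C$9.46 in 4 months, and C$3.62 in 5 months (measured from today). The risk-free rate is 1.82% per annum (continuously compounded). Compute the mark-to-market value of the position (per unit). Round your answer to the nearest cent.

C$23.76

PV(remaining dividends) I = 11.77·e^(−0.0182·2/12) + 9.46·e^(−0.0182·4/12) + 3.62·e^(−0.0182·5/12) = 24.7298
Current forward F = (S − I)·e^(rT) = (597.68 − 24.7298)·e^(0.0182·6/12) = 572.9502 × 1.009142 = 578.1881
Value (long) = (F − K)·e^(−rT) = (578.1881 − 602.17) × 0.990941 = -23.7646
Short position value = −(long value) = C$23.76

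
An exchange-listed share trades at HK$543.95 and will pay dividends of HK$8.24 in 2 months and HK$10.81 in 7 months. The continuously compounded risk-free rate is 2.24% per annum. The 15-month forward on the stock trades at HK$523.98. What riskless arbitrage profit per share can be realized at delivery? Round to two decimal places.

HK$16.00 per share

PV(dividends) I = 8.24·e^(−0.0224·2/12) + 10.81·e^(−0.0224·7/12) = 18.8790
Fair forward F* = (S − I)·e^(rT) = (543.95 − 18.8790)·e^0.028000 = 525.0710 × 1.028396 = 539.9809
Market HK$523.98 < fair 539.9809: forward underpriced → reverse cash-and-carry (short the stock, invest proceeds at r, pay the dividends, go long the forward).
Profit at T = |F_mkt − F*| = |523.98 − 539.9809| = HK$16.00 per share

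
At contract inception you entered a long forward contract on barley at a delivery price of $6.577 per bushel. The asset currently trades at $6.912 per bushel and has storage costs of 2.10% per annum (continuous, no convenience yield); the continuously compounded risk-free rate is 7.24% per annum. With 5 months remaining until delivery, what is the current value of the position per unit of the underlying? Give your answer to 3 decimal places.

Current fair forward for the remaining 5 months: F = S·e^((r + u)·T), (r + u) = 0.0724 + 0.0210 = 0.0934
F = 6.912 · e^(0.0934 × 5/12) = 6.912 × 1.039684 = 7.1863
Value of long forward = (F − K)·e^(−rT) = (7.1863 − 6.577) · e^(−0.0724·5/12)
= 0.6093 × 0.970284 = 0.591

$0.591 per bushel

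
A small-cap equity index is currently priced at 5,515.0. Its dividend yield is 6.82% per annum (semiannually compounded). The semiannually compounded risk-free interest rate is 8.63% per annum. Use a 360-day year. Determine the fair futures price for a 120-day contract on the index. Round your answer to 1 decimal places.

F = S · (1+r/2)^(2T) / (1+q/2)^(2T)
= 5515.0 × 1.028564 / 1.022606 = 5515.0 × 1.005826
F = 5,547.1

5,547.1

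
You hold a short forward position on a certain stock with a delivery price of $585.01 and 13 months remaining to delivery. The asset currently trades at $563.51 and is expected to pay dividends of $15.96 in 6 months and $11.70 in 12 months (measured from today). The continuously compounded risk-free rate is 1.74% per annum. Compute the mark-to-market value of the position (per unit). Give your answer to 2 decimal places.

PV(remaining dividends) I = 15.96·e^(−0.0174·6/12) + 11.70·e^(−0.0174·12/12) = 27.3199
Current forward F = (S − I)·e^(rT) = (563.51 − 27.3199)·e^(0.0174·13/12) = 536.1901 × 1.019029 = 546.3933
Value (long) = (F − K)·e^(−rT) = (546.3933 − 585.01) × 0.981327 = -37.8956
Short position value = −(long value) = $37.90

$37.90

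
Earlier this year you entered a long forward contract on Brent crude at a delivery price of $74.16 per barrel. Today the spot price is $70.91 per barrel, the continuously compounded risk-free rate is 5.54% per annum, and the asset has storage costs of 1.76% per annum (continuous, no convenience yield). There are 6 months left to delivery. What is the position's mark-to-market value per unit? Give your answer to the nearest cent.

-$0.60 per barrel

Current fair forward for the remaining 6 months: F = S·e^((r + u)·T), (r + u) = 0.0554 + 0.0176 = 0.0730
F = 70.91 · e^(0.0730 × 6/12) = 70.91 × 1.037174 = 73.5460
Value of long forward = (F − K)·e^(−rT) = (73.5460 − 74.16) · e^(−0.0554·6/12)
= -0.6140 × 0.972680 = -0.60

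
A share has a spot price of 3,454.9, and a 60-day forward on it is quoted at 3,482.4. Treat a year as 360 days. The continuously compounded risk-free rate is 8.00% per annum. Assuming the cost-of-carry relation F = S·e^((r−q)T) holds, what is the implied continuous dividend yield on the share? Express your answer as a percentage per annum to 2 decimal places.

From F = S·e^((r−q)T): (r − q) = ln(F/S)/T
ln(3482.4/3454.9) = ln(1.007960) = 0.007928
(r − q) = 0.007928 / (60/360) = 0.047568
q = r − ln(F/S)/T = 0.0800 − 0.047568 = 0.032432
q = 3.24%

3.24%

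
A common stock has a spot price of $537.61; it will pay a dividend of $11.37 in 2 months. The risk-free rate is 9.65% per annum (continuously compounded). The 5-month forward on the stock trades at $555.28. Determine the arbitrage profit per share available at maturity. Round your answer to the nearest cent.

$7.26 per share

PV(dividends) I = 11.37·e^(−0.0965·2/12) = 11.1886
Fair forward F* = (S − I)·e^(rT) = (537.61 − 11.1886)·e^0.040208 = 526.4214 × 1.041027 = 548.0189
Market $555.28 > fair 548.0189: forward overpriced → cash-and-carry (borrow at r, buy the stock and collect the dividends, short the forward).
Profit at T = |F_mkt − F*| = |555.28 − 548.0189| = $7.26 per share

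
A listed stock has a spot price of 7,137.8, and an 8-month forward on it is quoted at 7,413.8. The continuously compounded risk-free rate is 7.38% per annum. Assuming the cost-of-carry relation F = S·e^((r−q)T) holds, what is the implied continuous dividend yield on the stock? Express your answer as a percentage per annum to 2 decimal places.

From F = S·e^((r−q)T): (r − q) = ln(F/S)/T
ln(7413.8/7137.8) = ln(1.038667) = 0.037938
(r − q) = 0.037938 / (8/12) = 0.056907
q = r − ln(F/S)/T = 0.0738 − 0.056907 = 0.016893
q = 1.69%

1.69%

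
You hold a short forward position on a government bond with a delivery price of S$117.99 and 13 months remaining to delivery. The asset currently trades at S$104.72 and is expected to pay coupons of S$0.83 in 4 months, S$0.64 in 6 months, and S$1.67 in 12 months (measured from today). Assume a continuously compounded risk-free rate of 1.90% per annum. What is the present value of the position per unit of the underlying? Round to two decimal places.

PV(remaining coupons) I = 0.83·e^(−0.0190·4/12) + 0.64·e^(−0.0190·6/12) + 1.67·e^(−0.0190·12/12) = 3.0973
Current forward F = (S − I)·e^(rT) = (104.72 − 3.0973)·e^(0.0190·13/12) = 101.6227 × 1.020797 = 103.7361
Value (long) = (F − K)·e^(−rT) = (103.7361 − 117.99) × 0.979627 = -13.9635
Short position value = −(long value) = S$13.96

S$13.96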